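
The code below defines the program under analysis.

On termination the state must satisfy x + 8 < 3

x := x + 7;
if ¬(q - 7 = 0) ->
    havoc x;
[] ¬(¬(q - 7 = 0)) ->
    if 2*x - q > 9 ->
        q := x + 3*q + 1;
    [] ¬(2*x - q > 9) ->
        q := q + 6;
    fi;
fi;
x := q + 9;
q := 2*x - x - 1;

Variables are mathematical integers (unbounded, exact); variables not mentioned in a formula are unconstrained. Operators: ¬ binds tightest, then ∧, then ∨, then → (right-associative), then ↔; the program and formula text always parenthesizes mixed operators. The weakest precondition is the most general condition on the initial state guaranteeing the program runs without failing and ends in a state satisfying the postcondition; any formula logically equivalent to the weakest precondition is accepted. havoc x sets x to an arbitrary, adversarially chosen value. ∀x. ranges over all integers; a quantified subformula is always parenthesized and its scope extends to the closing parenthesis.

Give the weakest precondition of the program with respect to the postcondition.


Working backward. After the program, the postcondition x + 8 < 3 must hold; in canonical form it is x < -5.
Before q := 2*x - x - 1: x < -5
Before x := q + 9: q < -14
Then branch requires q < -14; else branch requires (2*x > q + 9 → 3*q + x < -15) ∧ ((¬(2*x > q + 9)) → q < -20).
Before the if: ((¬(q = 7)) → q < -14) ∧ (q = 7 → ((2*x > q + 9 → 3*q + x < -15) ∧ ((¬(2*x > q + 9)) → q < -20)))
Before x := x + 7: ((¬(q = 7)) → q < -14) ∧ (q = 7 → ((2*x > q - 5 → 3*q + x < -22) ∧ ((¬(2*x > q - 5)) → q < -20)))
Answer: WP = ((¬(q = 7)) → q < -14) ∧ (q = 7 → ((2*x > q - 5 → 3*q + x < -22) ∧ ((¬(2*x > q - 5)) → q < -20)))


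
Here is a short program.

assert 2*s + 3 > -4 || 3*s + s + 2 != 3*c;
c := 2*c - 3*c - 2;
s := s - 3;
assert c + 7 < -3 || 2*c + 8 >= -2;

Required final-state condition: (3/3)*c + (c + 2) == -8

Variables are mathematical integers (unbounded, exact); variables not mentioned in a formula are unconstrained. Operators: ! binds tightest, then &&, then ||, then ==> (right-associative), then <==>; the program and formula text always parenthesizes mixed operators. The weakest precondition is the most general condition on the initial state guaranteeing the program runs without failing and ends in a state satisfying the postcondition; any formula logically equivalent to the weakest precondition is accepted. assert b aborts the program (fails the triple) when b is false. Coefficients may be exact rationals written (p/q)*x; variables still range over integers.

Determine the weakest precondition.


Working backward. After the program, the postcondition (3/3)*c + (c + 2) == -8 must hold; in canonical form it is 2*c == -10.
Before assert c + 7 < -3 || 2*c + 8 >= -2: (c < -10 || 2*c >= -10) && 2*c == -10
Before s := s - 3: (c < -10 || 2*c >= -10) && 2*c == -10
Before c := 2*c - 3*c - 2: (c > 8 || 2*c <= 6) && 2*c == 6
Before assert 2*s + 3 > -4 || 3*s + s + 2 != 3*c: (2*s > -7 || 4*s != 3*c - 2) && (c > 8 || 2*c <= 6) && 2*c == 6
Answer: WP = (2*s > -7 || 4*s != 3*c - 2) && (c > 8 || 2*c <= 6) && 2*c == 6


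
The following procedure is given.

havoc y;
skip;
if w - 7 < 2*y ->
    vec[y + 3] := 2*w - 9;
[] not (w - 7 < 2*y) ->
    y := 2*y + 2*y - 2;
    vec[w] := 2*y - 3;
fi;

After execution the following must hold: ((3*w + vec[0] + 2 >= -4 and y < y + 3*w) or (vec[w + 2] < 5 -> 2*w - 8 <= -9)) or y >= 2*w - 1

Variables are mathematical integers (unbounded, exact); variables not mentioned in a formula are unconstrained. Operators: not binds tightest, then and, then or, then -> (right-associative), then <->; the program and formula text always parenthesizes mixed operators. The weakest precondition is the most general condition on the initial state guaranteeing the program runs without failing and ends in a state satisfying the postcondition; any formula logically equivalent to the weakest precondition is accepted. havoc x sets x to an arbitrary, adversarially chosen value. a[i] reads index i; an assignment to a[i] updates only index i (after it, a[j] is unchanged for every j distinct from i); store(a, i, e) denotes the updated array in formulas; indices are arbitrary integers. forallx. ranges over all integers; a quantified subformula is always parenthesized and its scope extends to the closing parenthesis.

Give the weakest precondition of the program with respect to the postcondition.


Working backward. After the program, the postcondition ((3*w + vec[0] + 2 >= -4 and y < y + 3*w) or (vec[w + 2] < 5 -> 2*w - 8 <= -9)) or y >= 2*w - 1 must hold; in canonical form it is (vec[0] + 3*w >= -6 and 3*w > 0) or (vec[w + 2] < 5 -> 2*w <= -1) or y >= 2*w - 1.
Then branch requires (store(vec, y + 3, 2*w - 9)[0] + 3*w >= -6 and 3*w > 0) or (store(vec, y + 3, 2*w - 9)[w + 2] < 5 -> 2*w <= -1) or y >= 2*w - 1; else branch requires (store(vec, w, 8*y - 7)[0] + 3*w >= -6 and 3*w > 0) or (store(vec, w, 8*y - 7)[w + 2] < 5 -> 2*w <= -1) or 4*y >= 2*w + 1.
Before the if: (w < 2*y + 7 -> ((store(vec, y + 3, 2*w - 9)[0] + 3*w >= -6 and 3*w > 0) or (store(vec, y + 3, 2*w - 9)[w + 2] < 5 -> 2*w <= -1) or y >= 2*w - 1)) and ((not (w < 2*y + 7)) -> ((store(vec, w, 8*y - 7)[0] + 3*w >= -6 and 3*w > 0) or (store(vec, w, 8*y - 7)[w + 2] < 5 -> 2*w <= -1) or 4*y >= 2*w + 1))
Before skip: (w < 2*y + 7 -> ((store(vec, y + 3, 2*w - 9)[0] + 3*w >= -6 and 3*w > 0) or (store(vec, y + 3, 2*w - 9)[w + 2] < 5 -> 2*w <= -1) or y >= 2*w - 1)) and ((not (w < 2*y + 7)) -> ((store(vec, w, 8*y - 7)[0] + 3*w >= -6 and 3*w > 0) or (store(vec, w, 8*y - 7)[w + 2] < 5 -> 2*w <= -1) or 4*y >= 2*w + 1))
Before havoc y: forall y_1. ((w < 2*y_1 + 7 -> ((store(vec, y_1 + 3, 2*w - 9)[0] + 3*w >= -6 and 3*w > 0) or (store(vec, y_1 + 3, 2*w - 9)[w + 2] < 5 -> 2*w <= -1) or y_1 >= 2*w - 1)) and ((not (w < 2*y_1 + 7)) -> ((store(vec, w, 8*y_1 - 7)[0] + 3*w >= -6 and 3*w > 0) or (store(vec, w, 8*y_1 - 7)[w + 2] < 5 -> 2*w <= -1) or 4*y_1 >= 2*w + 1)))
Answer: WP = forall y_1. ((w < 2*y_1 + 7 -> ((store(vec, y_1 + 3, 2*w - 9)[0] + 3*w >= -6 and 3*w > 0) or (store(vec, y_1 + 3, 2*w - 9)[w + 2] < 5 -> 2*w <= -1) or y_1 >= 2*w - 1)) and ((not (w < 2*y_1 + 7)) -> ((store(vec, w, 8*y_1 - 7)[0] + 3*w >= -6 and 3*w > 0) or (store(vec, w, 8*y_1 - 7)[w + 2] < 5 -> 2*w <= -1) or 4*y_1 >= 2*w + 1)))


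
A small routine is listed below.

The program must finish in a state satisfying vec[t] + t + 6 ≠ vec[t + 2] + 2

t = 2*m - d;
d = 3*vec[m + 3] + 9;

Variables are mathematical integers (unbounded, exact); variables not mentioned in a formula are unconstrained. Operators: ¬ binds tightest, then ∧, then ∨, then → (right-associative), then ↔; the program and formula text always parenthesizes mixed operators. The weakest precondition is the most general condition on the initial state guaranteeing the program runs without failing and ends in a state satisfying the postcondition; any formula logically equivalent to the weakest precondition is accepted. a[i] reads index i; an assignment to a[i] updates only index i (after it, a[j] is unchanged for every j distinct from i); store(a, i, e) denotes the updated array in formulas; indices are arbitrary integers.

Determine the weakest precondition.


Working backward. After the program, the postcondition vec[t] + t + 6 ≠ vec[t + 2] + 2 must hold; in canonical form it is vec[t] + t ≠ vec[t + 2] - 4.
Before d := 3*vec[m + 3] + 9: vec[t] + t ≠ vec[t + 2] - 4
Before t := 2*m - d: vec[-d + 2*m] + 2*m ≠ vec[-d + 2*m + 2] + d - 4
Answer: WP = vec[-d + 2*m] + 2*m ≠ vec[-d + 2*m + 2] + d - 4


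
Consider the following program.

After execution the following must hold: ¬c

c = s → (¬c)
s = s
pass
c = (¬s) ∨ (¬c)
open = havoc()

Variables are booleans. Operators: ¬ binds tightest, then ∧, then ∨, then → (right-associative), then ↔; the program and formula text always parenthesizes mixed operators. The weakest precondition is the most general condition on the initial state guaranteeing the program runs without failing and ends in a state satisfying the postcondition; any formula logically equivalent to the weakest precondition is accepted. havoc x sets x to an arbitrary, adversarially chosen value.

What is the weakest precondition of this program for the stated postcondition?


Working backward. After the program, ¬c must hold.
Before havoc open: ¬c
Before c := (¬s) ∨ (¬c): ¬((¬s) ∨ (¬c))
Before skip: ¬((¬s) ∨ (¬c))
Before s := s: ¬((¬s) ∨ (¬c))
Before c := s → (¬c): ¬((¬s) ∨ (¬(s → (¬c))))
Answer: WP = ¬((¬s) ∨ (¬(s → (¬c))))


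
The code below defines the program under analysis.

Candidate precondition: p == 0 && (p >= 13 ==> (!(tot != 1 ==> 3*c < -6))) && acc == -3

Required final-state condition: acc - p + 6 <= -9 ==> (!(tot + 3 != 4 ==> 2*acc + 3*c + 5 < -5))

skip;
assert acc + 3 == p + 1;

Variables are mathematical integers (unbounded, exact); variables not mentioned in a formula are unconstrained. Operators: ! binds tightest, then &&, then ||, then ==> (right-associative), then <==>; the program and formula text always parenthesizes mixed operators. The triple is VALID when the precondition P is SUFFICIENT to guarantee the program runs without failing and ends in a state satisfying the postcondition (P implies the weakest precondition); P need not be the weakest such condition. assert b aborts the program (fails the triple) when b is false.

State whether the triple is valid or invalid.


Working backward. After the program, the postcondition acc - p + 6 <= -9 ==> (!(tot + 3 != 4 ==> 2*acc + 3*c + 5 < -5)) must hold; in canonical form it is acc <= p - 15 ==> (!(tot != 1 ==> 2*acc + 3*c < -10)).
Before assert acc + 3 == p + 1: acc == p - 2 && (acc <= p - 15 ==> (!(tot != 1 ==> 2*acc + 3*c < -10)))
Before skip: acc == p - 2 && (acc <= p - 15 ==> (!(tot != 1 ==> 2*acc + 3*c < -10)))
The weakest precondition is acc == p - 2 && (acc <= p - 15 ==> (!(tot != 1 ==> 2*acc + 3*c < -10))).
Check whether p == 0 && (p >= 13 ==> (!(tot != 1 ==> 3*c < -6))) && acc == -3 implies it.
Countermodel: at the initial state acc = -3, c = 0, p = 0, tot = 0, the precondition holds but the weakest precondition fails.
Answer: invalid


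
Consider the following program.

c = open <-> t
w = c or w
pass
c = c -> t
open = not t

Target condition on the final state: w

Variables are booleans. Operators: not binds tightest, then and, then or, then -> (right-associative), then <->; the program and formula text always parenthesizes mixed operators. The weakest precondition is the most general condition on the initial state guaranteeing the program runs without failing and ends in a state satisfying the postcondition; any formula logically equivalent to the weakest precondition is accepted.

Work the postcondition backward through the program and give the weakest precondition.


Working backward. After the program, w must hold.
Before open := not t: w
Before c := c -> t: w
Before skip: w
Before w := c or w: c or w
Before c := open <-> t: (open <-> t) or w
Answer: WP = (open <-> t) or w


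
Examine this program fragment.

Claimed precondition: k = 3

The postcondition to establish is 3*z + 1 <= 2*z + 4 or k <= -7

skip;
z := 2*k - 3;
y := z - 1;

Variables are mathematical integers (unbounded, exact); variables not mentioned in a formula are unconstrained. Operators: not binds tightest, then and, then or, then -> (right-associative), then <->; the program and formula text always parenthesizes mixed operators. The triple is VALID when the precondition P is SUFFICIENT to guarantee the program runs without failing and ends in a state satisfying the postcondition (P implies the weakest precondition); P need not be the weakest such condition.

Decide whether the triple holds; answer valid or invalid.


Working backward. After the program, the postcondition 3*z + 1 <= 2*z + 4 or k <= -7 must hold; in canonical form it is z <= 3 or k <= -7.
Before y := z - 1: z <= 3 or k <= -7
Before z := 2*k - 3: 2*k <= 6 or k <= -7
Before skip: 2*k <= 6 or k <= -7
The weakest precondition is 2*k <= 6 or k <= -7.
Check whether k = 3 implies it.
Every state satisfying the precondition satisfies the weakest precondition: the implication holds.
Answer: valid


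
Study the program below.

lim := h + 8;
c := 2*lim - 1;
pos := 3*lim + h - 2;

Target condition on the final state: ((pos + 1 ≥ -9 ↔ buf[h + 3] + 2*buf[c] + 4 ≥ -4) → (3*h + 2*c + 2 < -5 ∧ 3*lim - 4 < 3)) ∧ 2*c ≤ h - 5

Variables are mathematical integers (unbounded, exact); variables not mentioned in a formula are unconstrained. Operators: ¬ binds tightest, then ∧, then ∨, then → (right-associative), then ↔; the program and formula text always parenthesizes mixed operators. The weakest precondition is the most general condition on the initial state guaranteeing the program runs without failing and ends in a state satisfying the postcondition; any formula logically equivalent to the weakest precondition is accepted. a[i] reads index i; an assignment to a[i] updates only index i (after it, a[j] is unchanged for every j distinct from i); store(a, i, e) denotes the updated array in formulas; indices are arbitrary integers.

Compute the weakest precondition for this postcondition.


Working backward. After the program, the postcondition ((pos + 1 ≥ -9 ↔ buf[h + 3] + 2*buf[c] + 4 ≥ -4) → (3*h + 2*c + 2 < -5 ∧ 3*lim - 4 < 3)) ∧ 2*c ≤ h - 5 must hold; in canonical form it is ((pos ≥ -10 ↔ buf[h + 3] + 2*buf[c] ≥ -8) → (2*c + 3*h < -7 ∧ 3*lim < 7)) ∧ 2*c ≤ h - 5.
Before pos := 3*lim + h - 2: ((h + 3*lim ≥ -8 ↔ buf[h + 3] + 2*buf[c] ≥ -8) → (2*c + 3*h < -7 ∧ 3*lim < 7)) ∧ 2*c ≤ h - 5
Before c := 2*lim - 1: ((h + 3*lim ≥ -8 ↔ buf[h + 3] + 2*buf[2*lim - 1] ≥ -8) → (3*h + 4*lim < -5 ∧ 3*lim < 7)) ∧ 4*lim ≤ h - 3
Before lim := h + 8: ((4*h ≥ -32 ↔ 2*buf[2*h + 15] + buf[h + 3] ≥ -8) → (7*h < -37 ∧ 3*h < -17)) ∧ 3*h ≤ -35
Answer: WP = ((4*h ≥ -32 ↔ 2*buf[2*h + 15] + buf[h + 3] ≥ -8) → (7*h < -37 ∧ 3*h < -17)) ∧ 3*h ≤ -35


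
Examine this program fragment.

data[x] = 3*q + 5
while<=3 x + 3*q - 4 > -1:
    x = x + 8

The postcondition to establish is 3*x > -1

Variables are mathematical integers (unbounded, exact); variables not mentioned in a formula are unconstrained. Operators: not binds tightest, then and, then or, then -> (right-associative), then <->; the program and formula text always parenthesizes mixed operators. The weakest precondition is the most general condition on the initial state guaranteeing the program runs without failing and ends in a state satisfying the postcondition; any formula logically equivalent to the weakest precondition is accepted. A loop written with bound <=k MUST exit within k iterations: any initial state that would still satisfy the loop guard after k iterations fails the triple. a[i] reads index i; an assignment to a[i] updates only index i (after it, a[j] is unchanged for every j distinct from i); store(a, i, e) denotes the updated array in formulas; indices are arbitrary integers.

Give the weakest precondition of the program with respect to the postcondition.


Working backward. After the program, 3*x > -1 must hold.
Before the loop (bound <=3), unroll the exhaustion recursion (WP_0 = exit-now case; WP_j = one more guarded iteration, up to j = 3):
  WP_0: (not (3*q + x > 3)) and 3*x > -1
  WP_1: (3*q + x > 3 -> ((not (3*q + x > -5)) and 3*x > -25)) and ((not (3*q + x > 3)) -> 3*x > -1)
  WP_2: (3*q + x > 3 -> ((3*q + x > -5 -> ((not (3*q + x > -13)) and 3*x > -49)) and ((not (3*q + x > -5)) -> 3*x > -25))) and ((not (3*q + x > 3)) -> 3*x > -1)
  WP_3: (3*q + x > 3 -> ((3*q + x > -5 -> ((3*q + x > -13 -> ((not (3*q + x > -21)) and 3*x > -73)) and ((not (3*q + x > -13)) -> 3*x > -49))) and ((not (3*q + x > -5)) -> 3*x > -25))) and ((not (3*q + x > 3)) -> 3*x > -1)
So before the loop: (3*q + x > 3 -> ((3*q + x > -5 -> ((3*q + x > -13 -> ((not (3*q + x > -21)) and 3*x > -73)) and ((not (3*q + x > -13)) -> 3*x > -49))) and ((not (3*q + x > -5)) -> 3*x > -25))) and ((not (3*q + x > 3)) -> 3*x > -1)
Before data[x] := 3*q + 5: (3*q + x > 3 -> ((3*q + x > -5 -> ((3*q + x > -13 -> ((not (3*q + x > -21)) and 3*x > -73)) and ((not (3*q + x > -13)) -> 3*x > -49))) and ((not (3*q + x > -5)) -> 3*x > -25))) and ((not (3*q + x > 3)) -> 3*x > -1)
Answer: WP = (3*q + x > 3 -> ((3*q + x > -5 -> ((3*q + x > -13 -> ((not (3*q + x > -21)) and 3*x > -73)) and ((not (3*q + x > -13)) -> 3*x > -49))) and ((not (3*q + x > -5)) -> 3*x > -25))) and ((not (3*q + x > 3)) -> 3*x > -1)


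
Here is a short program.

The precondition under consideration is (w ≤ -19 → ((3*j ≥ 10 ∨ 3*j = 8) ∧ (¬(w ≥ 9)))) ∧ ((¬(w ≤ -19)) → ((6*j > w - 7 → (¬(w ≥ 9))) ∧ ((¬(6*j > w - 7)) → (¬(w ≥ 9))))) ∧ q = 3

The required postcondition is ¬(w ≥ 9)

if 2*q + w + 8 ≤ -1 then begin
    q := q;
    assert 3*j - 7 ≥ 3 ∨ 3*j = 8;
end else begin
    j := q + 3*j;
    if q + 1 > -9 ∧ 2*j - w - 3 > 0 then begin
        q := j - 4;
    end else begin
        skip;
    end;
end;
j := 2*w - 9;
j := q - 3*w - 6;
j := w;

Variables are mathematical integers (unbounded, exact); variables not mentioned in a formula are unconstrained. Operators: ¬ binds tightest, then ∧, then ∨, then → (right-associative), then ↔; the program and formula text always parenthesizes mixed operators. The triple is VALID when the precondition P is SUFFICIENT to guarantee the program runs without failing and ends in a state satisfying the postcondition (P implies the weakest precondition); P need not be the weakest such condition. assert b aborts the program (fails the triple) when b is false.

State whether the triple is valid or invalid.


Working backward. After the program, ¬(w ≥ 9) must hold.
Before j := w: ¬(w ≥ 9)
Before j := q - 3*w - 6: ¬(w ≥ 9)
Before j := 2*w - 9: ¬(w ≥ 9)
Then branch requires (3*j ≥ 10 ∨ 3*j = 8) ∧ (¬(w ≥ 9)); else branch requires ((q > -10 ∧ 6*j + 2*q > w + 3) → (¬(w ≥ 9))) ∧ ((¬(q > -10 ∧ 6*j + 2*q > w + 3)) → (¬(w ≥ 9))).
Before the if: (2*q + w ≤ -9 → ((3*j ≥ 10 ∨ 3*j = 8) ∧ (¬(w ≥ 9)))) ∧ ((¬(2*q + w ≤ -9)) → (((q > -10 ∧ 6*j + 2*q > w + 3) → (¬(w ≥ 9))) ∧ ((¬(q > -10 ∧ 6*j + 2*q > w + 3)) → (¬(w ≥ 9)))))
The weakest precondition is (2*q + w ≤ -9 → ((3*j ≥ 10 ∨ 3*j = 8) ∧ (¬(w ≥ 9)))) ∧ ((¬(2*q + w ≤ -9)) → (((q > -10 ∧ 6*j + 2*q > w + 3) → (¬(w ≥ 9))) ∧ ((¬(q > -10 ∧ 6*j + 2*q > w + 3)) → (¬(w ≥ 9))))).
Check whether (w ≤ -19 → ((3*j ≥ 10 ∨ 3*j = 8) ∧ (¬(w ≥ 9)))) ∧ ((¬(w ≤ -19)) → ((6*j > w - 7 → (¬(w ≥ 9))) ∧ ((¬(6*j > w - 7)) → (¬(w ≥ 9))))) ∧ q = 3 implies it.
Countermodel: at the initial state j = 0, q = 3, w = -15, the precondition holds but the weakest precondition fails.
Answer: invalid


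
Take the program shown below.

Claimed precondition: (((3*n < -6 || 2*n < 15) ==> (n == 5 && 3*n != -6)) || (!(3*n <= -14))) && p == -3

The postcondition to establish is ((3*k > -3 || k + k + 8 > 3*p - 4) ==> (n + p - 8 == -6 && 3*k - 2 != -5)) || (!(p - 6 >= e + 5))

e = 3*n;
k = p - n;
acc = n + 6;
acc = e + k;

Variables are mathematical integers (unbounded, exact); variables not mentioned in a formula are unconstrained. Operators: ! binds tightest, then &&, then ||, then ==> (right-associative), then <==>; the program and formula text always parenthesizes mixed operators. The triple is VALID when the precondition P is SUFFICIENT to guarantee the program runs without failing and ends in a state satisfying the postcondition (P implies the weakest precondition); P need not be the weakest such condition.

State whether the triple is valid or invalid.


Working backward. After the program, the postcondition ((3*k > -3 || k + k + 8 > 3*p - 4) ==> (n + p - 8 == -6 && 3*k - 2 != -5)) || (!(p - 6 >= e + 5)) must hold; in canonical form it is ((3*k > -3 || 2*k > 3*p - 12) ==> (n + p == 2 && 3*k != -3)) || (!(p >= e + 11)).
Before acc := e + k: ((3*k > -3 || 2*k > 3*p - 12) ==> (n + p == 2 && 3*k != -3)) || (!(p >= e + 11))
Before acc := n + 6: ((3*k > -3 || 2*k > 3*p - 12) ==> (n + p == 2 && 3*k != -3)) || (!(p >= e + 11))
Before k := p - n: ((3*p > 3*n - 3 || 2*n + p < 12) ==> (n + p == 2 && 3*p != 3*n - 3)) || (!(p >= e + 11))
Before e := 3*n: ((3*p > 3*n - 3 || 2*n + p < 12) ==> (n + p == 2 && 3*p != 3*n - 3)) || (!(p >= 3*n + 11))
The weakest precondition is ((3*p > 3*n - 3 || 2*n + p < 12) ==> (n + p == 2 && 3*p != 3*n - 3)) || (!(p >= 3*n + 11)).
Check whether (((3*n < -6 || 2*n < 15) ==> (n == 5 && 3*n != -6)) || (!(3*n <= -14))) && p == -3 implies it.
Every state satisfying the precondition satisfies the weakest precondition: the implication holds.
Answer: valid


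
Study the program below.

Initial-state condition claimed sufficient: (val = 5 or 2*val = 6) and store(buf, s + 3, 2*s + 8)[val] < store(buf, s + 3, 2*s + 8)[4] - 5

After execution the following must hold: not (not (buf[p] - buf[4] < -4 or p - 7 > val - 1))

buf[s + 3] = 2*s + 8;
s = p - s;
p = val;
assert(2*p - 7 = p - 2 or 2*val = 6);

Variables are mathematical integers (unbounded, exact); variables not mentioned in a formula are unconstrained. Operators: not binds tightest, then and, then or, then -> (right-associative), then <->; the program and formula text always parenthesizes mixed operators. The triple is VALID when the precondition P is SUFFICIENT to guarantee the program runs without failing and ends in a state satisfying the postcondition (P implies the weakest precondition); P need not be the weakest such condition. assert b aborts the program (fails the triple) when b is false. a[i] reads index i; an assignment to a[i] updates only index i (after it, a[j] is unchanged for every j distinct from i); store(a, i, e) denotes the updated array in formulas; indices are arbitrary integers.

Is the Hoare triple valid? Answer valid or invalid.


Working backward. After the program, the postcondition not (not (buf[p] - buf[4] < -4 or p - 7 > val - 1)) must hold; in canonical form it is buf[p] < buf[4] - 4 or p > val + 6.
Before assert 2*p - 7 = p - 2 or 2*val = 6: (p = 5 or 2*val = 6) and (buf[p] < buf[4] - 4 or p > val + 6)
Before p := val: (val = 5 or 2*val = 6) and buf[val] < buf[4] - 4
Before s := p - s: (val = 5 or 2*val = 6) and buf[val] < buf[4] - 4
Before buf[s + 3] := 2*s + 8: (val = 5 or 2*val = 6) and store(buf, s + 3, 2*s + 8)[val] < store(buf, s + 3, 2*s + 8)[4] - 4
The weakest precondition is (val = 5 or 2*val = 6) and store(buf, s + 3, 2*s + 8)[val] < store(buf, s + 3, 2*s + 8)[4] - 4.
Check whether (val = 5 or 2*val = 6) and store(buf, s + 3, 2*s + 8)[val] < store(buf, s + 3, 2*s + 8)[4] - 5 implies it.
Every state satisfying the precondition satisfies the weakest precondition: the implication holds.
Answer: valid


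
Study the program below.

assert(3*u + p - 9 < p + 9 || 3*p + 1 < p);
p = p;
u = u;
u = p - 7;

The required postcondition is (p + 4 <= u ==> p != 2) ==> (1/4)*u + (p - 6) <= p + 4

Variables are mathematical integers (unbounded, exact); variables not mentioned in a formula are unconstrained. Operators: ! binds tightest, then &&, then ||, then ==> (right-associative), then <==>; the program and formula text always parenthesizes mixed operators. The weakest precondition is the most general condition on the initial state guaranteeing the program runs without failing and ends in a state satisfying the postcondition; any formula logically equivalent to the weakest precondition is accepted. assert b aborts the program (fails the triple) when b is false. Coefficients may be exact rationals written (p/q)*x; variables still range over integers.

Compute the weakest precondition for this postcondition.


Working backward. After the program, the postcondition (p + 4 <= u ==> p != 2) ==> (1/4)*u + (p - 6) <= p + 4 must hold; in canonical form it is (p <= u - 4 ==> p != 2) ==> (1/4)*u <= 10.
Before u := p - 7: (1/4)*p <= 47/4
Before u := u: (1/4)*p <= 47/4
Before p := p: (1/4)*p <= 47/4
Before assert 3*u + p - 9 < p + 9 || 3*p + 1 < p: (3*u < 18 || 2*p < -1) && (1/4)*p <= 47/4
Answer: WP = (3*u < 18 || 2*p < -1) && (1/4)*p <= 47/4


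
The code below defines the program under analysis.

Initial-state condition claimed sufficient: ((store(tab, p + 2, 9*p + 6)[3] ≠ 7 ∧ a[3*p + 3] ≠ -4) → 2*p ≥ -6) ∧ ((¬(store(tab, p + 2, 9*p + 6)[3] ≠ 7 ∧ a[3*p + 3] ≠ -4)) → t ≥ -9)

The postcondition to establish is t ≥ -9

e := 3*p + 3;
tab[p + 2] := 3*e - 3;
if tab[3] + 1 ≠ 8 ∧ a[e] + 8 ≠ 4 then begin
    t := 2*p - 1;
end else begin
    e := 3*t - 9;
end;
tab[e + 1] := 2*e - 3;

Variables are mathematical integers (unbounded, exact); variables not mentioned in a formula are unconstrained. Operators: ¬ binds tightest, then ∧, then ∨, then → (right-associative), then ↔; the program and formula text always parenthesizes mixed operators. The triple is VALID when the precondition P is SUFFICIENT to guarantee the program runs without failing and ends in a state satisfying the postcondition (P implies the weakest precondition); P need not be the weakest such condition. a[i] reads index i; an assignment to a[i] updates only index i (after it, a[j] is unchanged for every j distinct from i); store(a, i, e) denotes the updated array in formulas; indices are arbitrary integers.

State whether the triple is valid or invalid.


Working backward. After the program, t ≥ -9 must hold.
Before tab[e + 1] := 2*e - 3: t ≥ -9
Then branch requires 2*p ≥ -8; else branch requires t ≥ -9.
Before the if: ((tab[3] ≠ 7 ∧ a[e] ≠ -4) → 2*p ≥ -8) ∧ ((¬(tab[3] ≠ 7 ∧ a[e] ≠ -4)) → t ≥ -9)
Before tab[p + 2] := 3*e - 3: ((store(tab, p + 2, 3*e - 3)[3] ≠ 7 ∧ a[e] ≠ -4) → 2*p ≥ -8) ∧ ((¬(store(tab, p + 2, 3*e - 3)[3] ≠ 7 ∧ a[e] ≠ -4)) → t ≥ -9)
Before e := 3*p + 3: ((store(tab, p + 2, 9*p + 6)[3] ≠ 7 ∧ a[3*p + 3] ≠ -4) → 2*p ≥ -8) ∧ ((¬(store(tab, p + 2, 9*p + 6)[3] ≠ 7 ∧ a[3*p + 3] ≠ -4)) → t ≥ -9)
The weakest precondition is ((store(tab, p + 2, 9*p + 6)[3] ≠ 7 ∧ a[3*p + 3] ≠ -4) → 2*p ≥ -8) ∧ ((¬(store(tab, p + 2, 9*p + 6)[3] ≠ 7 ∧ a[3*p + 3] ≠ -4)) → t ≥ -9).
Check whether ((store(tab, p + 2, 9*p + 6)[3] ≠ 7 ∧ a[3*p + 3] ≠ -4) → 2*p ≥ -6) ∧ ((¬(store(tab, p + 2, 9*p + 6)[3] ≠ 7 ∧ a[3*p + 3] ≠ -4)) → t ≥ -9) implies it.
Every state satisfying the precondition satisfies the weakest precondition: the implication holds.
Answer: valid


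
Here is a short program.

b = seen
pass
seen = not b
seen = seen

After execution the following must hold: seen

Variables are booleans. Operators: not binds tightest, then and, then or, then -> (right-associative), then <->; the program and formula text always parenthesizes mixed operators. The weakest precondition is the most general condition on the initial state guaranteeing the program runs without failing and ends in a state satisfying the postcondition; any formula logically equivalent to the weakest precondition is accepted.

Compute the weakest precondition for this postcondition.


Working backward. After the program, seen must hold.
Before seen := seen: seen
Before seen := not b: not b
Before skip: not b
Before b := seen: not seen
Answer: WP = not seen


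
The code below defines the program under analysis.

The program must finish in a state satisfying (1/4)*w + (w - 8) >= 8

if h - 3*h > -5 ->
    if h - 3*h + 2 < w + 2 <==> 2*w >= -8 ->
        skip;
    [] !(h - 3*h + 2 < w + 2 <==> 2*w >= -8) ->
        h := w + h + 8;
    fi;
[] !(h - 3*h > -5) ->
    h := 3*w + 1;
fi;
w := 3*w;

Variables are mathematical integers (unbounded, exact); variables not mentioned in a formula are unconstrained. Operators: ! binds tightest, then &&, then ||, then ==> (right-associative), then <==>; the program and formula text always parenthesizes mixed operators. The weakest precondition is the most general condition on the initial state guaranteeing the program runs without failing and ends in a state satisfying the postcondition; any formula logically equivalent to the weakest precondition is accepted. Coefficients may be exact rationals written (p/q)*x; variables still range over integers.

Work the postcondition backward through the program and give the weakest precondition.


Working backward. After the program, the postcondition (1/4)*w + (w - 8) >= 8 must hold; in canonical form it is (5/4)*w >= 16.
Before w := 3*w: (15/4)*w >= 16
Then branch requires ((2*h + w > 0 <==> 2*w >= -8) ==> (15/4)*w >= 16) && ((!(2*h + w > 0 <==> 2*w >= -8)) ==> (15/4)*w >= 16); else branch requires (15/4)*w >= 16.
Before the if: (2*h < 5 ==> (((2*h + w > 0 <==> 2*w >= -8) ==> (15/4)*w >= 16) && ((!(2*h + w > 0 <==> 2*w >= -8)) ==> (15/4)*w >= 16))) && ((!(2*h < 5)) ==> (15/4)*w >= 16)
Answer: WP = (2*h < 5 ==> (((2*h + w > 0 <==> 2*w >= -8) ==> (15/4)*w >= 16) && ((!(2*h + w > 0 <==> 2*w >= -8)) ==> (15/4)*w >= 16))) && ((!(2*h < 5)) ==> (15/4)*w >= 16)


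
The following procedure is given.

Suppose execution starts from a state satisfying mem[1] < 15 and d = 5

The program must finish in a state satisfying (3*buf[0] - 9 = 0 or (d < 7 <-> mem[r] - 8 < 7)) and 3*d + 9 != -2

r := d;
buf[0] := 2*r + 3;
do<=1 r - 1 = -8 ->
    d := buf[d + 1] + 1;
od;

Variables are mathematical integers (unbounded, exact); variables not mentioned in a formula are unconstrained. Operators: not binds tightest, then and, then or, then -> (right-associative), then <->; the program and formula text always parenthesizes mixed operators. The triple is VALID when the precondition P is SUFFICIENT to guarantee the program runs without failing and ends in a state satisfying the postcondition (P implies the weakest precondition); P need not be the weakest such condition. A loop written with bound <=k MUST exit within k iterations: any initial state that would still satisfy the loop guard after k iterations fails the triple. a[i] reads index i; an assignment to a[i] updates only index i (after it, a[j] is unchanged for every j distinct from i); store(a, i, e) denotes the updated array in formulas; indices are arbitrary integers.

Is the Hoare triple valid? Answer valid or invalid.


Working backward. After the program, the postcondition (3*buf[0] - 9 = 0 or (d < 7 <-> mem[r] - 8 < 7)) and 3*d + 9 != -2 must hold; in canonical form it is (3*buf[0] = 9 or (d < 7 <-> mem[r] < 15)) and 3*d != -11.
Before the loop (bound <=1), unroll the exhaustion recursion (WP_0 = exit-now case; WP_j = one more guarded iteration, up to j = 1):
  WP_0: (not (r = -7)) and (3*buf[0] = 9 or (d < 7 <-> mem[r] < 15)) and 3*d != -11
  WP_1: (r = -7 -> ((not (r = -7)) and (3*buf[0] = 9 or (buf[d + 1] < 6 <-> mem[r] < 15)) and 3*buf[d + 1] != -14)) and ((not (r = -7)) -> ((3*buf[0] = 9 or (d < 7 <-> mem[r] < 15)) and 3*d != -11))
So before the loop: (r = -7 -> ((not (r = -7)) and (3*buf[0] = 9 or (buf[d + 1] < 6 <-> mem[r] < 15)) and 3*buf[d + 1] != -14)) and ((not (r = -7)) -> ((3*buf[0] = 9 or (d < 7 <-> mem[r] < 15)) and 3*d != -11))
Before buf[0] := 2*r + 3: (r = -7 -> ((not (r = -7)) and (6*r = 0 or (store(buf, 0, 2*r + 3)[d + 1] < 6 <-> mem[r] < 15)) and 3*store(buf, 0, 2*r + 3)[d + 1] != -14)) and ((not (r = -7)) -> ((6*r = 0 or (d < 7 <-> mem[r] < 15)) and 3*d != -11))
Before r := d: (d = -7 -> ((not (d = -7)) and (6*d = 0 or (store(buf, 0, 2*d + 3)[d + 1] < 6 <-> mem[d] < 15)) and 3*store(buf, 0, 2*d + 3)[d + 1] != -14)) and ((not (d = -7)) -> ((6*d = 0 or (d < 7 <-> mem[d] < 15)) and 3*d != -11))
The weakest precondition is (d = -7 -> ((not (d = -7)) and (6*d = 0 or (store(buf, 0, 2*d + 3)[d + 1] < 6 <-> mem[d] < 15)) and 3*store(buf, 0, 2*d + 3)[d + 1] != -14)) and ((not (d = -7)) -> ((6*d = 0 or (d < 7 <-> mem[d] < 15)) and 3*d != -11)).
Check whether mem[1] < 15 and d = 5 implies it.
Countermodel: at the initial state buf = {[0] = 0, [1] = 0, [5] = 0, [6] = 0, elsewhere 0}, d = 5, mem = {[0] = 0, [1] = 0, [5] = 15, [6] = 0, elsewhere 0}, the precondition holds but the weakest precondition fails.
Answer: invalid


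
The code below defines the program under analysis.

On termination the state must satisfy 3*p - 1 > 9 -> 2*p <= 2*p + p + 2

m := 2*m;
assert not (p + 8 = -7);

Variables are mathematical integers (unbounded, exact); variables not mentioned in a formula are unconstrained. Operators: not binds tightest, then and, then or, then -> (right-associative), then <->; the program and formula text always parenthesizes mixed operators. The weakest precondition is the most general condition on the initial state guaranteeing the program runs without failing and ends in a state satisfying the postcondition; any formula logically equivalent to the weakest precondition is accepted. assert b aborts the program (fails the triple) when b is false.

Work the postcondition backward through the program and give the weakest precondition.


Working backward. After the program, the postcondition 3*p - 1 > 9 -> 2*p <= 2*p + p + 2 must hold; in canonical form it is 3*p > 10 -> p >= -2.
Before assert not (p + 8 = -7): (not (p = -15)) and (3*p > 10 -> p >= -2)
Before m := 2*m: (not (p = -15)) and (3*p > 10 -> p >= -2)
Answer: WP = (not (p = -15)) and (3*p > 10 -> p >= -2)


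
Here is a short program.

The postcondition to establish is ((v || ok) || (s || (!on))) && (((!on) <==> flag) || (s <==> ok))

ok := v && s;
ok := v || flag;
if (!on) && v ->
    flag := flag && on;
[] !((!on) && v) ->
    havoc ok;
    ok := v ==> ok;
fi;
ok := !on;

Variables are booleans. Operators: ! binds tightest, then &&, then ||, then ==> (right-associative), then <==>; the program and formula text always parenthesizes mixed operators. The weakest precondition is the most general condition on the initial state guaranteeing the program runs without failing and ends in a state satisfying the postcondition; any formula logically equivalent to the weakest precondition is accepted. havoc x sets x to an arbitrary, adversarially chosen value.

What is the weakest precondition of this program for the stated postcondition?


Working backward. After the program, the postcondition ((v || ok) || (s || (!on))) && (((!on) <==> flag) || (s <==> ok)) must hold; in canonical form it is (v || ok || s || (!on)) && (((!on) <==> flag) || (s <==> ok)).
Before ok := !on: (v || (!on) || s) && (((!on) <==> flag) || (s <==> (!on)))
Then branch requires (v || (!on) || s) && (((!on) <==> (flag && on)) || (s <==> (!on))); else branch requires (v || (!on) || s) && (((!on) <==> flag) || (s <==> (!on))).
Before the if: (((!on) && v) ==> ((v || (!on) || s) && (((!on) <==> (flag && on)) || (s <==> (!on))))) && ((!((!on) && v)) ==> ((v || (!on) || s) && (((!on) <==> flag) || (s <==> (!on)))))
Before ok := v || flag: (((!on) && v) ==> ((v || (!on) || s) && (((!on) <==> (flag && on)) || (s <==> (!on))))) && ((!((!on) && v)) ==> ((v || (!on) || s) && (((!on) <==> flag) || (s <==> (!on)))))
Before ok := v && s: (((!on) && v) ==> ((v || (!on) || s) && (((!on) <==> (flag && on)) || (s <==> (!on))))) && ((!((!on) && v)) ==> ((v || (!on) || s) && (((!on) <==> flag) || (s <==> (!on)))))
Answer: WP = (((!on) && v) ==> ((v || (!on) || s) && (((!on) <==> (flag && on)) || (s <==> (!on))))) && ((!((!on) && v)) ==> ((v || (!on) || s) && (((!on) <==> flag) || (s <==> (!on)))))


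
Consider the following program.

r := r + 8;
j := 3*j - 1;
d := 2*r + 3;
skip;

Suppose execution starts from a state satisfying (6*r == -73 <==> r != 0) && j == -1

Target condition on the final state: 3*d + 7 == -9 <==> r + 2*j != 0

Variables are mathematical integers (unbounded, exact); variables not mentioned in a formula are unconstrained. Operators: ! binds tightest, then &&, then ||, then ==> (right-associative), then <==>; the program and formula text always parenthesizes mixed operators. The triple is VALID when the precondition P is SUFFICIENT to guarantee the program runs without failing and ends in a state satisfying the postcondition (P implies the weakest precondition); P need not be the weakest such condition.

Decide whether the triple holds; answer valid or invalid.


Working backward. After the program, the postcondition 3*d + 7 == -9 <==> r + 2*j != 0 must hold; in canonical form it is 3*d == -16 <==> 2*j + r != 0.
Before skip: 3*d == -16 <==> 2*j + r != 0
Before d := 2*r + 3: 6*r == -25 <==> 2*j + r != 0
Before j := 3*j - 1: 6*r == -25 <==> 6*j + r != 2
Before r := r + 8: 6*r == -73 <==> 6*j + r != -6
The weakest precondition is 6*r == -73 <==> 6*j + r != -6.
Check whether (6*r == -73 <==> r != 0) && j == -1 implies it.
Every state satisfying the precondition satisfies the weakest precondition: the implication holds.
Answer: valid


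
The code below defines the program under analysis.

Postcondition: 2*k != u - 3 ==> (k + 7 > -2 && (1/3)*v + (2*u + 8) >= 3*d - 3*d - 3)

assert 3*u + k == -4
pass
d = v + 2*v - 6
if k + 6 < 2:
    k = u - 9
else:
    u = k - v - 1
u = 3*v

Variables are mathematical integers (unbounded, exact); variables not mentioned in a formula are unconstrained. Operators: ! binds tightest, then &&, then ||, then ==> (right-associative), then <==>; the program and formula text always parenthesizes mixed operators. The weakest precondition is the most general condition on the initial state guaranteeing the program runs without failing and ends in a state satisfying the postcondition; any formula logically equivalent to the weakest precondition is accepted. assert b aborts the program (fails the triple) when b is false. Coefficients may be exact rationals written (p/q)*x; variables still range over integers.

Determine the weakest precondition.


Working backward. After the program, the postcondition 2*k != u - 3 ==> (k + 7 > -2 && (1/3)*v + (2*u + 8) >= 3*d - 3*d - 3) must hold; in canonical form it is 2*k != u - 3 ==> (k > -9 && 2*u + (1/3)*v >= -11).
Before u := 3*v: 2*k != 3*v - 3 ==> (k > -9 && (19/3)*v >= -11)
Then branch requires 2*u != 3*v + 15 ==> (u > 0 && (19/3)*v >= -11); else branch requires 2*k != 3*v - 3 ==> (k > -9 && (19/3)*v >= -11).
Before the if: (k < -4 ==> (2*u != 3*v + 15 ==> (u > 0 && (19/3)*v >= -11))) && ((!(k < -4)) ==> (2*k != 3*v - 3 ==> (k > -9 && (19/3)*v >= -11)))
Before d := v + 2*v - 6: (k < -4 ==> (2*u != 3*v + 15 ==> (u > 0 && (19/3)*v >= -11))) && ((!(k < -4)) ==> (2*k != 3*v - 3 ==> (k > -9 && (19/3)*v >= -11)))
Before skip: (k < -4 ==> (2*u != 3*v + 15 ==> (u > 0 && (19/3)*v >= -11))) && ((!(k < -4)) ==> (2*k != 3*v - 3 ==> (k > -9 && (19/3)*v >= -11)))
Before assert 3*u + k == -4: k + 3*u == -4 && (k < -4 ==> (2*u != 3*v + 15 ==> (u > 0 && (19/3)*v >= -11))) && ((!(k < -4)) ==> (2*k != 3*v - 3 ==> (k > -9 && (19/3)*v >= -11)))
Answer: WP = k + 3*u == -4 && (k < -4 ==> (2*u != 3*v + 15 ==> (u > 0 && (19/3)*v >= -11))) && ((!(k < -4)) ==> (2*k != 3*v - 3 ==> (k > -9 && (19/3)*v >= -11)))


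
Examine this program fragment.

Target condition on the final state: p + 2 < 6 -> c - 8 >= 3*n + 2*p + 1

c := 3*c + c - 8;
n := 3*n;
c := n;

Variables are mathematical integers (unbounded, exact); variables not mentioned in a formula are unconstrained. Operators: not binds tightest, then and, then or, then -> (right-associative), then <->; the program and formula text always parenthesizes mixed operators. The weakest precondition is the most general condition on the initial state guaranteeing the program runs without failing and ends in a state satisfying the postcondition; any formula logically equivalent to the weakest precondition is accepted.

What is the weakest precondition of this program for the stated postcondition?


Working backward. After the program, the postcondition p + 2 < 6 -> c - 8 >= 3*n + 2*p + 1 must hold; in canonical form it is p < 4 -> c >= 3*n + 2*p + 9.
Before c := n: p < 4 -> 2*n + 2*p <= -9
Before n := 3*n: p < 4 -> 6*n + 2*p <= -9
Before c := 3*c + c - 8: p < 4 -> 6*n + 2*p <= -9
Answer: WP = p < 4 -> 6*n + 2*p <= -9


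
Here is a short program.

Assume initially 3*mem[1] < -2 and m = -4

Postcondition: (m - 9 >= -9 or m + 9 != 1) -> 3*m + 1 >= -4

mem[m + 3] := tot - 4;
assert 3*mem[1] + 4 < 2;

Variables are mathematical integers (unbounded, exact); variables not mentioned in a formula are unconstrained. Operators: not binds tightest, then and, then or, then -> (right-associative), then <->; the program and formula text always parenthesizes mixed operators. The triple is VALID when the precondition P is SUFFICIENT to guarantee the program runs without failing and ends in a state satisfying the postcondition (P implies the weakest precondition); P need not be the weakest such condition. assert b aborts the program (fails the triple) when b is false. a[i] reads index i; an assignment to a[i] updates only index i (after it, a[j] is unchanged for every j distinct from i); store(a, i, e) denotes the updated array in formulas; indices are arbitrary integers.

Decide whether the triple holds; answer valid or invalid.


Working backward. After the program, the postcondition (m - 9 >= -9 or m + 9 != 1) -> 3*m + 1 >= -4 must hold; in canonical form it is (m >= 0 or m != -8) -> 3*m >= -5.
Before assert 3*mem[1] + 4 < 2: 3*mem[1] < -2 and ((m >= 0 or m != -8) -> 3*m >= -5)
Before mem[m + 3] := tot - 4: 3*store(mem, m + 3, tot - 4)[1] < -2 and ((m >= 0 or m != -8) -> 3*m >= -5)
The weakest precondition is 3*store(mem, m + 3, tot - 4)[1] < -2 and ((m >= 0 or m != -8) -> 3*m >= -5).
Check whether 3*mem[1] < -2 and m = -4 implies it.
Countermodel: at the initial state m = -4, mem = {[-1] = -1, [1] = -1, elsewhere -1}, tot = 0, the precondition holds but the weakest precondition fails.
Answer: invalid
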